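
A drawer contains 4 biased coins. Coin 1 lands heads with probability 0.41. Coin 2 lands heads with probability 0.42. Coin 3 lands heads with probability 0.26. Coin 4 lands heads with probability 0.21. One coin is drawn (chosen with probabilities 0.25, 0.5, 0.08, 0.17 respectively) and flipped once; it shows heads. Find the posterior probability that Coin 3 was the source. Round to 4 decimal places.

Posterior probability ≈ 0.0564

Tabulate prior·likelihood by source: [1] prior 0.25, lik 0.41, product 0.1025; [2] prior 0.5, lik 0.42, product 0.2100; [3] prior 0.08, lik 0.26, product 0.02080; [4] prior 0.17, lik 0.21, product 0.03570.
Normalizing constant = 0.36900; the posterior for Coin 3 is its product over the sum, 0.02080/0.36900 = 0.0564.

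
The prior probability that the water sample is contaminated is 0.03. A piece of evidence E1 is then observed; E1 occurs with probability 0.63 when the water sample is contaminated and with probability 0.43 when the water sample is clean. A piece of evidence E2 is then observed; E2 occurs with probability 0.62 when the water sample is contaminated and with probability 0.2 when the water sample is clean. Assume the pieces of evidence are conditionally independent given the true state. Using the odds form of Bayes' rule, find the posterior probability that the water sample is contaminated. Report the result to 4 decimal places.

Prior odds = 0.03/(1−0.03) = 0.030928. In log-odds, ln(0.030928) = -3.4761.
Add log likelihood ratios: ln(1.4651) + ln(3.1000) = 1.5133.
Posterior log-odds = -1.9628, so posterior odds = exp(-1.9628) = 0.14047. Converting, P(H|E) = 0.14047/1.1405 = 0.1232.

Posterior probability ≈ 0.1232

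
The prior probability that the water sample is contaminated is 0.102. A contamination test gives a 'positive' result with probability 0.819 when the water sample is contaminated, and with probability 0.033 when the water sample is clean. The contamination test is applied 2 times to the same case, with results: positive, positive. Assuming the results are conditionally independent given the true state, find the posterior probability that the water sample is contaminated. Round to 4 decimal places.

Let H be the event that the water sample is contaminated; start with P(H) = 0.102. P('positive'|H) = 0.819, P('positive'|¬H) = 0.033.
Update on result 1 ('positive'): P(H) ← 0.819·0.1020 / (0.819·0.1020 + 0.033·0.8980) = 0.083538/0.11317 = 0.7382.
Update on result 2 ('positive'): P(H) ← 0.819·0.7382 / (0.819·0.7382 + 0.033·0.2618) = 0.60455/0.61319 = 0.9859.

Posterior P(H) ≈ 0.9859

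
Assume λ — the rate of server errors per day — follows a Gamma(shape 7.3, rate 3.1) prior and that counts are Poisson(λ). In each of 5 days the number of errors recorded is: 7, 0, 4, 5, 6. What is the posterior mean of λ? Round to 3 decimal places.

Posterior mean ≈ 3.617

Total count ∑xᵢ = 22 over n = 5 days.
Gamma is conjugate to the Poisson likelihood: posterior is Gamma(shape = 7.3+22 = 29.3, rate = 3.1+5 = 8.1).
Posterior mean = shape/rate = 29.3/8.1 = 3.617.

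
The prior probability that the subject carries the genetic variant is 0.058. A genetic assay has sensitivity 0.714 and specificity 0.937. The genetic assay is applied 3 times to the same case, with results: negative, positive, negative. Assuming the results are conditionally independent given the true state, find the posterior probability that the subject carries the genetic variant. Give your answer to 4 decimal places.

Let H be the event that the subject carries the genetic variant; start with P(H) = 0.058. P('positive'|H) = 0.714, P('positive'|¬H) = 0.063.
Update on result 1 ('negative'): P(H) ← 0.286·0.0580 / (0.286·0.0580 + 0.937·0.9420) = 0.016588/0.89924 = 0.0184.
Update on result 2 ('positive'): P(H) ← 0.714·0.0184 / (0.714·0.0184 + 0.063·0.9816) = 0.013171/0.075009 = 0.1756.
Update on result 3 ('negative'): P(H) ← 0.286·0.1756 / (0.286·0.1756 + 0.937·0.8244) = 0.050219/0.82269 = 0.0610.

Posterior P(H) ≈ 0.0610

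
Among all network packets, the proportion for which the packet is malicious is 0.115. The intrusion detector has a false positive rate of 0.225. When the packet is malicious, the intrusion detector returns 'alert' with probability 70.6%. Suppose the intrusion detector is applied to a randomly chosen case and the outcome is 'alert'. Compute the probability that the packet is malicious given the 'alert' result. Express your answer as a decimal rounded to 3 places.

P(H | E) ≈ 0.290

Write H for 'the packet is malicious'. Prior odds H:¬H = 0.115/0.885 = 0.12994. For the 'alert' outcome, the likelihood ratio is 0.706/0.225 = 3.1378.
Posterior odds = 0.12994 × 3.1378 = 0.40773, so P(H|E) = 0.40773/(1+0.40773) = 0.290.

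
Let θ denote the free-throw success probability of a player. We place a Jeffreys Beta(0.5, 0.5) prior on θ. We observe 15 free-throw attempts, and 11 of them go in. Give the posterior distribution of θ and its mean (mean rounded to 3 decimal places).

Posterior: Beta(11.5, 4.5); mean ≈ 0.719

Observing 11 successes and 4 failures updates Beta(0.5, 0.5) by adding the success and failure counts to the two shape parameters: α = 0.5+11 = 11.5, β = 0.5+4 = 4.5.
E[θ | data] = 11.5/(11.5+4.5) = 0.719.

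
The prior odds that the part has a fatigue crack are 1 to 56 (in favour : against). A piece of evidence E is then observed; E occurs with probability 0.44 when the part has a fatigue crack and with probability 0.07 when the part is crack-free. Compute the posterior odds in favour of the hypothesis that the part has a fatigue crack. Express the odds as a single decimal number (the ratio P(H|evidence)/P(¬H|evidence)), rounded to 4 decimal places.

Posterior odds ≈ 0.1122

Prior odds = 1/56 = 0.017857.
Likelihood ratio for E = 0.44/0.07 = 6.2857.
Posterior odds = prior odds × LR = 0.11224.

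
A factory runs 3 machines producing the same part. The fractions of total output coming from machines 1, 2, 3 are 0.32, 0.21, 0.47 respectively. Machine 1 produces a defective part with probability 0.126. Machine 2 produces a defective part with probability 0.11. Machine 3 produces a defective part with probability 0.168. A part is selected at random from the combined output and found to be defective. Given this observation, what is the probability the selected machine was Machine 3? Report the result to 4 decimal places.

Posterior probability ≈ 0.5546

Tabulate prior·likelihood by source: [1] prior 0.32, lik 0.126, product 0.04032; [2] prior 0.21, lik 0.11, product 0.02310; [3] prior 0.47, lik 0.168, product 0.07896.
Normalizing constant = 0.14238; the posterior for Machine 3 is its product over the sum, 0.07896/0.14238 = 0.5546.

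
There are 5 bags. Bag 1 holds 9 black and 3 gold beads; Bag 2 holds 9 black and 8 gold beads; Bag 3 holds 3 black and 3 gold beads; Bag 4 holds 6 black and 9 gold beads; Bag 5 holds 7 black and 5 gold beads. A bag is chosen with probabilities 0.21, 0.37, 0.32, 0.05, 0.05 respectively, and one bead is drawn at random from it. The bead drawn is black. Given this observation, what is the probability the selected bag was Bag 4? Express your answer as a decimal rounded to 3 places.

Posterior probability ≈ 0.036

P(black|Bag 1) = 0.75; P(black|Bag 2) = 0.5294; P(black|Bag 3) = 0.5; P(black|Bag 4) = 0.4; P(black|Bag 5) = 0.5833.
Prior × likelihood for each source: 0.21·0.75=0.1575, 0.37·0.5294=0.1959, 0.32·0.5=0.1600, 0.05·0.4=0.02000, 0.05·0.5833=0.02917. Summing gives P(black) = 0.56255.
P(Bag 4 | black) = 0.02000 / 0.56255 = 0.036.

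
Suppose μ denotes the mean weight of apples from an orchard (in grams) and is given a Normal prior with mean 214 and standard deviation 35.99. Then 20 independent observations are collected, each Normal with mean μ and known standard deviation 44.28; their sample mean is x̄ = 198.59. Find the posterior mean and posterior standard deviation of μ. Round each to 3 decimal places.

Posterior mean ≈ 199.674; posterior SD ≈ 9.547

With known σ, the Normal prior is conjugate. Weight on the data is w = (n/σ²)/(n/σ² + 1/τ₀²) = 0.0102003/(0.0102003+0.00077203) = 0.92964.
Posterior mean = w·x̄ + (1−w)·μ₀ = 0.92964·198.59 + 0.070362·214 = 199.674. Posterior variance = 1/(0.0102003+0.00077203) = 91.1380, so SD = 9.547.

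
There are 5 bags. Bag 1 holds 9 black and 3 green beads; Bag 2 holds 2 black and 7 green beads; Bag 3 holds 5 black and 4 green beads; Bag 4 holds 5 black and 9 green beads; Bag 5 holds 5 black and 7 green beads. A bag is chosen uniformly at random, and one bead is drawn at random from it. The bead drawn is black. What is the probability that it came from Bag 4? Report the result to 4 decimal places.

Posterior probability ≈ 0.1552

Tabulate prior·likelihood by source: [1] prior 0.2, lik 0.75, product 0.1500; [2] prior 0.2, lik 0.2222, product 0.04444; [3] prior 0.2, lik 0.5556, product 0.1111; [4] prior 0.2, lik 0.3571, product 0.07143; [5] prior 0.2, lik 0.4167, product 0.08333.
Normalizing constant = 0.46032; the posterior for Bag 4 is its product over the sum, 0.07143/0.46032 = 0.1552.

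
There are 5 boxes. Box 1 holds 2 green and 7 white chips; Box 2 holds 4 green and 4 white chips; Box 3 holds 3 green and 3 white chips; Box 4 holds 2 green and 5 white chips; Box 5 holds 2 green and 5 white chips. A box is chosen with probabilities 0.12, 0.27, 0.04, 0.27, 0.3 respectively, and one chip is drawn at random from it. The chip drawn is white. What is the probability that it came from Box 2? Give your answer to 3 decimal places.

Posterior probability ≈ 0.206

Tabulate prior·likelihood by source: [1] prior 0.12, lik 0.7778, product 0.09333; [2] prior 0.27, lik 0.5, product 0.1350; [3] prior 0.04, lik 0.5, product 0.02000; [4] prior 0.27, lik 0.7143, product 0.1929; [5] prior 0.3, lik 0.7143, product 0.2143.
Normalizing constant = 0.65548; the posterior for Box 2 is its product over the sum, 0.1350/0.65548 = 0.206.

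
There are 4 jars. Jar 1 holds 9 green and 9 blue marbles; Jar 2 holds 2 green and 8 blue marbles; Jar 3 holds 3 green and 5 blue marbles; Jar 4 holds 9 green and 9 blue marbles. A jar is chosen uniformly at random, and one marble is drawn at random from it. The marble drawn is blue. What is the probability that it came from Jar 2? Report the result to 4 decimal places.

Posterior probability ≈ 0.3299

Tabulate prior·likelihood by source: [1] prior 0.25, lik 0.5, product 0.1250; [2] prior 0.25, lik 0.8, product 0.2000; [3] prior 0.25, lik 0.625, product 0.1562; [4] prior 0.25, lik 0.5, product 0.1250.
Normalizing constant = 0.60625; the posterior for Jar 2 is its product over the sum, 0.2000/0.60625 = 0.3299.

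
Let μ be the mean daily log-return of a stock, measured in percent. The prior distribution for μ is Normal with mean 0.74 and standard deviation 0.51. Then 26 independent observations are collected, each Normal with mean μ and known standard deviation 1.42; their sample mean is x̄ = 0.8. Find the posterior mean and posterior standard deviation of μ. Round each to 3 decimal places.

With known σ, the Normal prior is conjugate. Weight on the data is w = (n/σ²)/(n/σ² + 1/τ₀²) = 12.8943/(12.8943+3.84468) = 0.77032.
Posterior mean = w·x̄ + (1−w)·μ₀ = 0.77032·0.8 + 0.22968·0.74 = 0.786. Posterior variance = 1/(12.8943+3.84468) = 0.0597409, so SD = 0.244.

Posterior mean ≈ 0.786; posterior SD ≈ 0.244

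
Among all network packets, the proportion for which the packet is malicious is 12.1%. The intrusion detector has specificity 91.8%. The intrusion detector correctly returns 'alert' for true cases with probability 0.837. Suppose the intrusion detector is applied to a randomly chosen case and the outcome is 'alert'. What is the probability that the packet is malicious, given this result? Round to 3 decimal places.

Write H for 'the packet is malicious'. Prior odds H:¬H = 0.121/0.879 = 0.13766. For the 'alert' outcome, the likelihood ratio is 0.837/0.082 = 10.207.
Posterior odds = 0.13766 × 10.207 = 1.4051, so P(H|E) = 1.4051/(1+1.4051) = 0.584.

P(H | E) ≈ 0.584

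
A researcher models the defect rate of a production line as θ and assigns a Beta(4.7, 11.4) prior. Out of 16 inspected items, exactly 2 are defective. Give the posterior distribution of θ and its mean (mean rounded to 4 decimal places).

Posterior: Beta(6.7, 25.4); mean ≈ 0.2087

The binomial likelihood is conjugate to the Beta prior: with 2 successes and 14 failures, the posterior is Beta(4.7+2, 11.4+14) = Beta(6.7, 25.4).
E[θ | data] = 6.7/(6.7+25.4) = 0.2087.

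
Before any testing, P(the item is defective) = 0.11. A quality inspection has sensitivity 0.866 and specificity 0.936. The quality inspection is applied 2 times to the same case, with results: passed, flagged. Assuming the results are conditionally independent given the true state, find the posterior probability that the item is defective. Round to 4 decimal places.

Let H be the event that the item is defective; start with P(H) = 0.11. P('flagged'|H) = 0.866, P('flagged'|¬H) = 0.064.
Update on result 1 ('passed'): P(H) ← 0.134·0.1100 / (0.134·0.1100 + 0.936·0.8900) = 0.014740/0.84778 = 0.0174.
Update on result 2 ('flagged'): P(H) ← 0.866·0.0174 / (0.866·0.0174 + 0.064·0.9826) = 0.015057/0.077944 = 0.1932.

Posterior P(H) ≈ 0.1932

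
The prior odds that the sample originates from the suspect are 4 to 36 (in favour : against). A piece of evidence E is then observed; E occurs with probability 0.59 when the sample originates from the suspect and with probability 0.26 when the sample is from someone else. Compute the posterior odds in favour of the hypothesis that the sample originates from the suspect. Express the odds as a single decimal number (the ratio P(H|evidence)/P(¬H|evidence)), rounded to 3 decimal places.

Prior odds = 4/36 = 0.11111.
Likelihood ratio for E = 0.59/0.26 = 2.2692.
Posterior odds = prior odds × LR = 0.25214.

Posterior odds ≈ 0.252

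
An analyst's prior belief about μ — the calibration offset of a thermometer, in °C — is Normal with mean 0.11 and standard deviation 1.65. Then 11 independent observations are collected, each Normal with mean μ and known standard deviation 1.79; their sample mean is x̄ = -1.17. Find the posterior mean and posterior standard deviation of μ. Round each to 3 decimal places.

With known σ, the Normal prior is conjugate. Weight on the data is w = (n/σ²)/(n/σ² + 1/τ₀²) = 3.43310/(3.43310+0.367309) = 0.90335.
Posterior mean = w·x̄ + (1−w)·μ₀ = 0.90335·-1.17 + 0.096650·0.11 = -1.046. Posterior variance = 1/(3.43310+0.367309) = 0.263129, so SD = 0.513.

Posterior mean ≈ -1.046; posterior SD ≈ 0.513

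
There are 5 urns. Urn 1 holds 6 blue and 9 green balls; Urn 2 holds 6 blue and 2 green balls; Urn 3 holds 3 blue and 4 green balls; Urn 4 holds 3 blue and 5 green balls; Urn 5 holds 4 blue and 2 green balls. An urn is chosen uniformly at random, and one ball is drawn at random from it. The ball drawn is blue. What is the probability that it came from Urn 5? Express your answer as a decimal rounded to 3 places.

P(blue|Urn 1) = 0.4; P(blue|Urn 2) = 0.75; P(blue|Urn 3) = 0.4286; P(blue|Urn 4) = 0.375; P(blue|Urn 5) = 0.6667.
Prior × likelihood for each source: 0.2·0.4=0.08000, 0.2·0.75=0.1500, 0.2·0.4286=0.08571, 0.2·0.375=0.07500, 0.2·0.6667=0.1333. Summing gives P(blue) = 0.52405.
P(Urn 5 | blue) = 0.1333 / 0.52405 = 0.254.

Posterior probability ≈ 0.254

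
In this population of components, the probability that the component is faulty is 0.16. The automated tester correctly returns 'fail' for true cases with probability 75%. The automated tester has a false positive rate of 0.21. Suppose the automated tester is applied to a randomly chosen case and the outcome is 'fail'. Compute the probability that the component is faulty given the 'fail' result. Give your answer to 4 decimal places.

P(H | E) ≈ 0.4049

Let H be the event that the component is faulty. P(H) = 0.16, so P(¬H) = 0.84. With E the 'fail' result, P(E|H) = 0.75 and P(E|¬H) = 0.21.
P(E) = 0.75·0.16 + 0.21·0.84 = 0.12000 + 0.17640 = 0.29640.
By Bayes' theorem, P(H|E) = 0.12000 / 0.29640 = 0.4049.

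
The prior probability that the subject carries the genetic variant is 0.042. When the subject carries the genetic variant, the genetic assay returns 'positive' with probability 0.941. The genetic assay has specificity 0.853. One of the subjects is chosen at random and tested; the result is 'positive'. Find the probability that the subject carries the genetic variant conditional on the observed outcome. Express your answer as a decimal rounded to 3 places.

Let H be the event that the subject carries the genetic variant. P(H) = 0.042, so P(¬H) = 0.958. With E the 'positive' result, P(E|H) = 0.941 and P(E|¬H) = 0.147.
P(E) = 0.941·0.042 + 0.147·0.958 = 0.039522 + 0.14083 = 0.18035.
By Bayes' theorem, P(H|E) = 0.039522 / 0.18035 = 0.219.

P(H | E) ≈ 0.219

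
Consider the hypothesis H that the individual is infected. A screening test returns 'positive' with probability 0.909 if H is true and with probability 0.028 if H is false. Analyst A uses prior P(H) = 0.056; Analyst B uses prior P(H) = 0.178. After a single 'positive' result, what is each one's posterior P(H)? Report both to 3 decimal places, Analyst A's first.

P('+'|H) = 0.909, P('+'|¬H) = 0.028.
Analyst A: numerator 0.909·0.056 = 0.050904; evidence = 0.050904+0.028·0.944 = 0.077336; posterior = 0.658.
Analyst B: numerator 0.909·0.178 = 0.16180; evidence = 0.16180+0.028·0.822 = 0.18482; posterior = 0.875.

Analyst A: 0.658; Analyst B: 0.875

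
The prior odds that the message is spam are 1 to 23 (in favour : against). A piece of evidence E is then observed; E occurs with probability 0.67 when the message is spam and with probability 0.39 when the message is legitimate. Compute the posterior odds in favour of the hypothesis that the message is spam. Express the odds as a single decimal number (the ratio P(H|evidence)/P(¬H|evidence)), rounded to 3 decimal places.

Posterior odds ≈ 0.075

Prior odds = 1/23 = 0.043478. In log-odds, ln(0.043478) = -3.1355.
Add log likelihood ratio: ln(1.7179) = 0.54113.
Posterior log-odds = -2.5944, so posterior odds = exp(-2.5944) = 0.074693.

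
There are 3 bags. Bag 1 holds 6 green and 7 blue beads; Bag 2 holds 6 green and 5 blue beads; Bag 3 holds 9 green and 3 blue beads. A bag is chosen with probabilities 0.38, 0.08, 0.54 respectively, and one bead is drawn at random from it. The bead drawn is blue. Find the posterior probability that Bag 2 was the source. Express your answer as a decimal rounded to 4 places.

Posterior probability ≈ 0.0967

P(blue|Bag 1) = 0.5385; P(blue|Bag 2) = 0.4545; P(blue|Bag 3) = 0.25.
Prior × likelihood for each source: 0.38·0.5385=0.2046, 0.08·0.4545=0.03636, 0.54·0.25=0.1350. Summing gives P(blue) = 0.37598.
P(Bag 2 | blue) = 0.03636 / 0.37598 = 0.0967.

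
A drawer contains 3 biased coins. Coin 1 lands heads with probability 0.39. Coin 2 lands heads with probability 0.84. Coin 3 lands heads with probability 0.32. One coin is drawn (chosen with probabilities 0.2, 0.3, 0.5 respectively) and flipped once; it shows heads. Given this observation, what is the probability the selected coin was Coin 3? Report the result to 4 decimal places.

P(heads|C1) = 0.39; P(heads|C2) = 0.84; P(heads|C3) = 0.32.
Prior × likelihood for each source: 0.2·0.39=0.07800, 0.3·0.84=0.2520, 0.5·0.32=0.1600. Summing gives P(heads) = 0.49000.
P(Coin 3 | heads) = 0.1600 / 0.49000 = 0.3265.

Posterior probability ≈ 0.3265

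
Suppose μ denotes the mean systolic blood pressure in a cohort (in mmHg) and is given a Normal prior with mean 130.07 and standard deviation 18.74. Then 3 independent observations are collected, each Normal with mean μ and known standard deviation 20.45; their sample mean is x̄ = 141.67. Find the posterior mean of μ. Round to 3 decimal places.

With known σ, the Normal prior is conjugate. Weight on the data is w = (n/σ²)/(n/σ² + 1/τ₀²) = 0.00717356/(0.00717356+0.00284748) = 0.71585.
Posterior mean = w·x̄ + (1−w)·μ₀ = 0.71585·141.67 + 0.28415·130.07 = 138.374.

Posterior mean ≈ 138.374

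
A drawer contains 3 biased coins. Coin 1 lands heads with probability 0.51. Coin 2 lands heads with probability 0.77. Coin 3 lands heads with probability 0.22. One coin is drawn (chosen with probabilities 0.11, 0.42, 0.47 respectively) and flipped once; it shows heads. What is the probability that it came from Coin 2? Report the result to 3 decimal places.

Tabulate prior·likelihood by source: [1] prior 0.11, lik 0.51, product 0.05610; [2] prior 0.42, lik 0.77, product 0.3234; [3] prior 0.47, lik 0.22, product 0.1034.
Normalizing constant = 0.48290; the posterior for Coin 2 is its product over the sum, 0.3234/0.48290 = 0.670.

Posterior probability ≈ 0.670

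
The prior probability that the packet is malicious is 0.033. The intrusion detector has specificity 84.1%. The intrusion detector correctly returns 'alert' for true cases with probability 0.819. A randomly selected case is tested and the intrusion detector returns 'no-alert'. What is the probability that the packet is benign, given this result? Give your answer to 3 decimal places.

Write H for 'the packet is malicious'. Prior odds H:¬H = 0.033/0.967 = 0.034126. For the 'no-alert' outcome, the likelihood ratio is 0.181/0.841 = 0.21522.
Posterior odds = 0.034126 × 0.21522 = 0.0073446, so P(H|E) = 0.0073446/(1+0.0073446) = 0.007. Then P(¬H|E) = 1 − 0.007 = 0.993.

P(¬H | E) ≈ 0.993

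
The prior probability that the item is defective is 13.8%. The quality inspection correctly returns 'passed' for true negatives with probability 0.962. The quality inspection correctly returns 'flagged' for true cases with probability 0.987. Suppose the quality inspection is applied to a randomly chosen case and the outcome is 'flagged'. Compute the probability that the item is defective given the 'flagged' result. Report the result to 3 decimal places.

Let H be the event that the item is defective. P(H) = 0.138, so P(¬H) = 0.862. With E the 'flagged' result, P(E|H) = 0.987 and P(E|¬H) = 0.038.
P(E) = 0.987·0.138 + 0.038·0.862 = 0.13621 + 0.032756 = 0.16896.
By Bayes' theorem, P(H|E) = 0.13621 / 0.16896 = 0.806.

P(H | E) ≈ 0.806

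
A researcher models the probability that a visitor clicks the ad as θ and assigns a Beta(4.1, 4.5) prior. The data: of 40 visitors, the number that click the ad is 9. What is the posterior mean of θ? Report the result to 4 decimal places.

Observing 9 successes and 31 failures updates Beta(4.1, 4.5) by adding the success and failure counts to the two shape parameters: α = 4.1+9 = 13.1, β = 4.5+31 = 35.5.
E[θ | data] = 13.1/(13.1+35.5) = 0.2695.

Posterior mean ≈ 0.2695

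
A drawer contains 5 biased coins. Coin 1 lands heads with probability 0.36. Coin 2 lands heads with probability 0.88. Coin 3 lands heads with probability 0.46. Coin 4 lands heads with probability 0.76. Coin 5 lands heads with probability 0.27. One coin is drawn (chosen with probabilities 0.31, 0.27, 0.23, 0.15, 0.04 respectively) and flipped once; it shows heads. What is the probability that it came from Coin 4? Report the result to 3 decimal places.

P(heads|C1) = 0.36; P(heads|C2) = 0.88; P(heads|C3) = 0.46; P(heads|C4) = 0.76; P(heads|C5) = 0.27.
Prior × likelihood for each source: 0.31·0.36=0.1116, 0.27·0.88=0.2376, 0.23·0.46=0.1058, 0.15·0.76=0.1140, 0.04·0.27=0.01080. Summing gives P(heads) = 0.57980.
P(Coin 4 | heads) = 0.1140 / 0.57980 = 0.197.

Posterior probability ≈ 0.197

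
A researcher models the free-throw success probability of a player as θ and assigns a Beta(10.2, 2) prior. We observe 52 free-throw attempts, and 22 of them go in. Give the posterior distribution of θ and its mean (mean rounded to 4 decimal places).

Observing 22 successes and 30 failures updates Beta(10.2, 2) by adding the success and failure counts to the two shape parameters: α = 10.2+22 = 32.2, β = 2+30 = 32.
E[θ | data] = 32.2/(32.2+32) = 0.5016.

Posterior: Beta(32.2, 32); mean ≈ 0.5016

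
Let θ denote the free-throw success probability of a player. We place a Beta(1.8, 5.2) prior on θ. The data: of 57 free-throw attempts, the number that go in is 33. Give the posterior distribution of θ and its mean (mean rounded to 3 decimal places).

Posterior: Beta(34.8, 29.2); mean ≈ 0.544

The binomial likelihood is conjugate to the Beta prior: with 33 successes and 24 failures, the posterior is Beta(1.8+33, 5.2+24) = Beta(34.8, 29.2).
Posterior mean = α/(α+β) = 34.8/64 = 0.544.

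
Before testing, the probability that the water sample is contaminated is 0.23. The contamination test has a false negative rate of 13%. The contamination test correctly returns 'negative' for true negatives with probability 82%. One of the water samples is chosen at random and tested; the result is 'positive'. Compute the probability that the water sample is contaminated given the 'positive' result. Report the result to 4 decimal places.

Let H be the event that the water sample is contaminated. P(H) = 0.23, so P(¬H) = 0.77. With E the 'positive' result, P(E|H) = 0.87 and P(E|¬H) = 0.18.
P(E) = 0.87·0.23 + 0.18·0.77 = 0.20010 + 0.13860 = 0.33870.
By Bayes' theorem, P(H|E) = 0.20010 / 0.33870 = 0.5908.

P(H | E) ≈ 0.5908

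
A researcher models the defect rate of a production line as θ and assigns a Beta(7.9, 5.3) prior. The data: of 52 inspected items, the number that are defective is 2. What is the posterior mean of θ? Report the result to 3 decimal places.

Observing 2 successes and 50 failures updates Beta(7.9, 5.3) by adding the success and failure counts to the two shape parameters: α = 7.9+2 = 9.9, β = 5.3+50 = 55.3.
Posterior mean = α/(α+β) = 9.9/65.2 = 0.152.

Posterior mean ≈ 0.152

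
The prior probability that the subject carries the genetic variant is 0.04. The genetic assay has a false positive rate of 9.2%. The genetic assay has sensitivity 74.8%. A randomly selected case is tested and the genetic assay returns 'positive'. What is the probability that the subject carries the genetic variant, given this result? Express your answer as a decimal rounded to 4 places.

Let H be the event that the subject carries the genetic variant. P(H) = 0.04, so P(¬H) = 0.96. With E the 'positive' result, P(E|H) = 0.748 and P(E|¬H) = 0.092.
P(E) = 0.748·0.04 + 0.092·0.96 = 0.029920 + 0.088320 = 0.11824.
By Bayes' theorem, P(H|E) = 0.029920 / 0.11824 = 0.2530.

P(H | E) ≈ 0.2530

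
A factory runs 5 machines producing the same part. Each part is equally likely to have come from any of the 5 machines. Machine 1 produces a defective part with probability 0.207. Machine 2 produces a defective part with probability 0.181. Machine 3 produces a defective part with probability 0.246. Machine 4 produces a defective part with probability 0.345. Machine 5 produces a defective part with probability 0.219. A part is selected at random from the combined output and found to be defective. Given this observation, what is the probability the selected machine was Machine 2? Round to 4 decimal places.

Posterior probability ≈ 0.1511

Tabulate prior·likelihood by source: [1] prior 0.2, lik 0.207, product 0.04140; [2] prior 0.2, lik 0.181, product 0.03620; [3] prior 0.2, lik 0.246, product 0.04920; [4] prior 0.2, lik 0.345, product 0.06900; [5] prior 0.2, lik 0.219, product 0.04380.
Normalizing constant = 0.23960; the posterior for Machine 2 is its product over the sum, 0.03620/0.23960 = 0.1511.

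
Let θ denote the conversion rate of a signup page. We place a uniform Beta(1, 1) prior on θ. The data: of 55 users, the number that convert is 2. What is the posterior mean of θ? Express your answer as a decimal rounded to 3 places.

Observing 2 successes and 53 failures updates Beta(1, 1) by adding the success and failure counts to the two shape parameters: α = 1+2 = 3, β = 1+53 = 54.
E[θ | data] = 3/(3+54) = 0.053.

Posterior mean ≈ 0.053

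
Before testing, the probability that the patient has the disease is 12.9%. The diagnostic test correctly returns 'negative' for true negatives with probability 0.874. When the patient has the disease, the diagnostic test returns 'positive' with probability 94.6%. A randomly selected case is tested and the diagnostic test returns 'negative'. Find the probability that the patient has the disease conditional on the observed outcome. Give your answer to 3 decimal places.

P(H | E) ≈ 0.009

Write H for 'the patient has the disease'. Prior odds H:¬H = 0.129/0.871 = 0.14811. For the 'negative' outcome, the likelihood ratio is 0.054/0.874 = 0.061785.
Posterior odds = 0.14811 × 0.061785 = 0.0091507, so P(H|E) = 0.0091507/(1+0.0091507) = 0.009.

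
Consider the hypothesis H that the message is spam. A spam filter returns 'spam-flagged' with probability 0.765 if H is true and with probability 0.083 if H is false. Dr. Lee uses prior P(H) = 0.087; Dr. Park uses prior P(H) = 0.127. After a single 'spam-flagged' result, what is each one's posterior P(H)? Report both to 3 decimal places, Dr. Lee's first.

The likelihood ratio for a 'spam-flagged' result is 0.765/0.083 = 9.2169.
Dr. Lee: prior odds 0.087/0.913 = 0.095290; posterior odds 0.87828; posterior probability 0.468.
Dr. Park: prior odds 0.127/0.873 = 0.14548; posterior odds 1.3408; posterior probability 0.573.

Dr. Lee: 0.468; Dr. Park: 0.573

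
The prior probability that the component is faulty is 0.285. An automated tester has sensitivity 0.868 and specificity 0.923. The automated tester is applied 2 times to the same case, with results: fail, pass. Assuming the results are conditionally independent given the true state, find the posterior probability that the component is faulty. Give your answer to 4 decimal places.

Posterior P(H) ≈ 0.3912

With H the event that the component is faulty, the joint likelihood of the observed sequence is P(data|H) = 0.868·0.132 = 0.11458 and P(data|¬H) = 0.077·0.923 = 0.071071.
Bayes: P(H|data) = 0.285·0.11458 / (0.285·0.11458 + 0.715·0.071071) = 0.032654/0.083470 = 0.3912.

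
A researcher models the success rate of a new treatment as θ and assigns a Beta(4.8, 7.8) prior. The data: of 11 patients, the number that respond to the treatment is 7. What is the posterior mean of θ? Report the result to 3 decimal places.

The binomial likelihood is conjugate to the Beta prior: with 7 successes and 4 failures, the posterior is Beta(4.8+7, 7.8+4) = Beta(11.8, 11.8).
Posterior mean = α/(α+β) = 11.8/23.6 = 0.500.

Posterior mean ≈ 0.500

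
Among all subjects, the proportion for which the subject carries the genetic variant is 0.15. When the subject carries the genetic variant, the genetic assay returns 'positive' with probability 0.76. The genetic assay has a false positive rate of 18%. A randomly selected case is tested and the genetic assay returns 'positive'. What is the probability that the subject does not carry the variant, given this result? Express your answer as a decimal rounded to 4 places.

P(¬H | E) ≈ 0.5730

Write H for 'the subject carries the genetic variant'. Prior odds H:¬H = 0.15/0.85 = 0.17647. For the 'positive' outcome, the likelihood ratio is 0.76/0.18 = 4.2222.
Posterior odds = 0.17647 × 4.2222 = 0.74510, so P(H|E) = 0.74510/(1+0.74510) = 0.4270. Then P(¬H|E) = 1 − 0.4270 = 0.5730.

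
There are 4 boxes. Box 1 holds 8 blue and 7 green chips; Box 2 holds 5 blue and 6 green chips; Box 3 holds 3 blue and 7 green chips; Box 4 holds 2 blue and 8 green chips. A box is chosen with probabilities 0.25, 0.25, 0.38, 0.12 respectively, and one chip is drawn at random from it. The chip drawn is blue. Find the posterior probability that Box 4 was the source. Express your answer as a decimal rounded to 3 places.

P(blue|Box 1) = 0.5333; P(blue|Box 2) = 0.4545; P(blue|Box 3) = 0.3; P(blue|Box 4) = 0.2.
Prior × likelihood for each source: 0.25·0.5333=0.1333, 0.25·0.4545=0.1136, 0.38·0.3=0.1140, 0.12·0.2=0.02400. Summing gives P(blue) = 0.38497.
P(Box 4 | blue) = 0.02400 / 0.38497 = 0.062.

Posterior probability ≈ 0.062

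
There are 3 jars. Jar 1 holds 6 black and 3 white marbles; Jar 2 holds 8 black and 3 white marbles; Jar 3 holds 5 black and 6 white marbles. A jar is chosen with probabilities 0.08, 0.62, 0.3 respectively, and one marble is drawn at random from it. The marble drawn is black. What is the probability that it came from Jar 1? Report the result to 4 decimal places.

Posterior probability ≈ 0.0833

Tabulate prior·likelihood by source: [1] prior 0.08, lik 0.6667, product 0.05333; [2] prior 0.62, lik 0.7273, product 0.4509; [3] prior 0.3, lik 0.4545, product 0.1364.
Normalizing constant = 0.64061; the posterior for Jar 1 is its product over the sum, 0.05333/0.64061 = 0.0833.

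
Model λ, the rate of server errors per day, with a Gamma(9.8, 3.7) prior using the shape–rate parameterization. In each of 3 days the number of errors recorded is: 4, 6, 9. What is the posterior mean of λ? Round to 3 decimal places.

Posterior mean ≈ 4.299

Total count ∑xᵢ = 19 over n = 3 days.
Gamma is conjugate to the Poisson likelihood: posterior is Gamma(shape = 9.8+19 = 28.8, rate = 3.7+3 = 6.7).
Posterior mean = shape/rate = 28.8/6.7 = 4.299.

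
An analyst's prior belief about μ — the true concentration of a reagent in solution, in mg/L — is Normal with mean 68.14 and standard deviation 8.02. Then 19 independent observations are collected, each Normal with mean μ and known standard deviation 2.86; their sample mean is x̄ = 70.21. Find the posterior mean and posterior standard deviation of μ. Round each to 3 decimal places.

With known σ, the Normal prior is conjugate. Weight on the data is w = (n/σ²)/(n/σ² + 1/τ₀²) = 2.32285/(2.32285+0.0155472) = 0.99335.
Posterior mean = w·x̄ + (1−w)·μ₀ = 0.99335·70.21 + 0.0066486·68.14 = 70.196. Posterior variance = 1/(2.32285+0.0155472) = 0.427643, so SD = 0.654.

Posterior mean ≈ 70.196; posterior SD ≈ 0.654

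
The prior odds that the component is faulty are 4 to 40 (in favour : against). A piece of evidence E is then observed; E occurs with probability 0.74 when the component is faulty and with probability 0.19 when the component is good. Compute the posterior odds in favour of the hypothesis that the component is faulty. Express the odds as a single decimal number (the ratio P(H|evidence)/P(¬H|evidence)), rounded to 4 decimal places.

Posterior odds ≈ 0.3895

Prior odds = 4/40 = 0.10000.
Likelihood ratio for E = 0.74/0.19 = 3.8947.
Posterior odds = prior odds × LR = 0.38947.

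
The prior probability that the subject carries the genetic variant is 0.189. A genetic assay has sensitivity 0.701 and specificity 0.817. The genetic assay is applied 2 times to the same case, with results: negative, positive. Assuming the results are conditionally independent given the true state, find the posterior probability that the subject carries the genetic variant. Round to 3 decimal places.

Posterior P(H) ≈ 0.246

With H the event that the subject carries the genetic variant, the joint likelihood of the observed sequence is P(data|H) = 0.299·0.701 = 0.20960 and P(data|¬H) = 0.817·0.183 = 0.14951.
Bayes: P(H|data) = 0.189·0.20960 / (0.189·0.20960 + 0.811·0.14951) = 0.039614/0.16087 = 0.2463.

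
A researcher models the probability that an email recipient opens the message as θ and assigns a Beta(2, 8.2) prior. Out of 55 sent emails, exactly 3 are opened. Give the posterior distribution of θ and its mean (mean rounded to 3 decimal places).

Posterior: Beta(5, 60.2); mean ≈ 0.077

The binomial likelihood is conjugate to the Beta prior: with 3 successes and 52 failures, the posterior is Beta(2+3, 8.2+52) = Beta(5, 60.2).
Posterior mean = α/(α+β) = 5/65.2 = 0.077.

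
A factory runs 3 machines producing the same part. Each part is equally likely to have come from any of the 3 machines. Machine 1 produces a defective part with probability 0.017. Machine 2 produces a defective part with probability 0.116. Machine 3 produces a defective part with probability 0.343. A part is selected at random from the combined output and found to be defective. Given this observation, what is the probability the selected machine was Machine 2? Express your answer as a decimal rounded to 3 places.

Posterior probability ≈ 0.244

Tabulate prior·likelihood by source: [1] prior 0.333333, lik 0.017, product 0.005667; [2] prior 0.333333, lik 0.116, product 0.03867; [3] prior 0.333333, lik 0.343, product 0.1143.
Normalizing constant = 0.15867; the posterior for Machine 2 is its product over the sum, 0.03867/0.15867 = 0.244.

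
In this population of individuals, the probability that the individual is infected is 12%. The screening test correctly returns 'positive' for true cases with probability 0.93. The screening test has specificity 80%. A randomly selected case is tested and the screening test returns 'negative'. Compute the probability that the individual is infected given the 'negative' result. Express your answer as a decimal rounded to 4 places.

P(H | E) ≈ 0.0118

Write H for 'the individual is infected'. Prior odds H:¬H = 0.12/0.88 = 0.13636. For the 'negative' outcome, the likelihood ratio is 0.07/0.8 = 0.087500.
Posterior odds = 0.13636 × 0.087500 = 0.011932, so P(H|E) = 0.011932/(1+0.011932) = 0.0118.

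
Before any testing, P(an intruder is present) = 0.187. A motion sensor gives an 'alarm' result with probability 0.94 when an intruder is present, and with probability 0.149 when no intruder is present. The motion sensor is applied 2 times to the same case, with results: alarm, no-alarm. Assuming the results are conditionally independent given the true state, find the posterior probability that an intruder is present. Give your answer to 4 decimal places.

Let H be the event that an intruder is present; start with P(H) = 0.187. P('alarm'|H) = 0.94, P('alarm'|¬H) = 0.149.
Update on result 1 ('alarm'): P(H) ← 0.94·0.1870 / (0.94·0.1870 + 0.149·0.8130) = 0.17578/0.29692 = 0.5920.
Update on result 2 ('no-alarm'): P(H) ← 0.06·0.5920 / (0.06·0.5920 + 0.851·0.4080) = 0.035521/0.38271 = 0.0928.

Posterior P(H) ≈ 0.0928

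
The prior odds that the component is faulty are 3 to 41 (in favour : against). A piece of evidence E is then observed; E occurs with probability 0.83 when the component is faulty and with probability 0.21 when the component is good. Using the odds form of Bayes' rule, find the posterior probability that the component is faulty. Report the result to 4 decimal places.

Posterior probability ≈ 0.2243

Prior odds = 3/41 = 0.073171.
Likelihood ratio for E = 0.83/0.21 = 3.9524.
Posterior odds = prior odds × LR = 0.28920.
Posterior probability = odds/(1+odds) = 0.28920/1.2892 = 0.2243.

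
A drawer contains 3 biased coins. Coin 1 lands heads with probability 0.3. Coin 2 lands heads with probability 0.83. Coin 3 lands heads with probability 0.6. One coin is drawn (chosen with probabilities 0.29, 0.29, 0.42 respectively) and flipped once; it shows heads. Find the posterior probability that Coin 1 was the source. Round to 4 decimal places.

Tabulate prior·likelihood by source: [1] prior 0.29, lik 0.3, product 0.08700; [2] prior 0.29, lik 0.83, product 0.2407; [3] prior 0.42, lik 0.6, product 0.2520.
Normalizing constant = 0.57970; the posterior for Coin 1 is its product over the sum, 0.08700/0.57970 = 0.1501.

Posterior probability ≈ 0.1501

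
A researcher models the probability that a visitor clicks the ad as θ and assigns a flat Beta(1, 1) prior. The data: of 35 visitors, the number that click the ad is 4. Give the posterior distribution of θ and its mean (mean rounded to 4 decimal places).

Posterior: Beta(5, 32); mean ≈ 0.1351

The binomial likelihood is conjugate to the Beta prior: with 4 successes and 31 failures, the posterior is Beta(1+4, 1+31) = Beta(5, 32).
Posterior mean = α/(α+β) = 5/37 = 0.1351.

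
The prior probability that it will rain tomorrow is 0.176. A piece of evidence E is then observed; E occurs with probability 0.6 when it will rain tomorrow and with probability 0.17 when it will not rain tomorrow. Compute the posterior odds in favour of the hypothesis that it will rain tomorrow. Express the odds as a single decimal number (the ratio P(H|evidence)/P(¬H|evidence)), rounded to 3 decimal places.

Posterior odds ≈ 0.754

Prior odds = 0.176/(1−0.176) = 0.21359.
Likelihood ratio for E = 0.6/0.17 = 3.5294.
Posterior odds = prior odds × LR = 0.75385.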